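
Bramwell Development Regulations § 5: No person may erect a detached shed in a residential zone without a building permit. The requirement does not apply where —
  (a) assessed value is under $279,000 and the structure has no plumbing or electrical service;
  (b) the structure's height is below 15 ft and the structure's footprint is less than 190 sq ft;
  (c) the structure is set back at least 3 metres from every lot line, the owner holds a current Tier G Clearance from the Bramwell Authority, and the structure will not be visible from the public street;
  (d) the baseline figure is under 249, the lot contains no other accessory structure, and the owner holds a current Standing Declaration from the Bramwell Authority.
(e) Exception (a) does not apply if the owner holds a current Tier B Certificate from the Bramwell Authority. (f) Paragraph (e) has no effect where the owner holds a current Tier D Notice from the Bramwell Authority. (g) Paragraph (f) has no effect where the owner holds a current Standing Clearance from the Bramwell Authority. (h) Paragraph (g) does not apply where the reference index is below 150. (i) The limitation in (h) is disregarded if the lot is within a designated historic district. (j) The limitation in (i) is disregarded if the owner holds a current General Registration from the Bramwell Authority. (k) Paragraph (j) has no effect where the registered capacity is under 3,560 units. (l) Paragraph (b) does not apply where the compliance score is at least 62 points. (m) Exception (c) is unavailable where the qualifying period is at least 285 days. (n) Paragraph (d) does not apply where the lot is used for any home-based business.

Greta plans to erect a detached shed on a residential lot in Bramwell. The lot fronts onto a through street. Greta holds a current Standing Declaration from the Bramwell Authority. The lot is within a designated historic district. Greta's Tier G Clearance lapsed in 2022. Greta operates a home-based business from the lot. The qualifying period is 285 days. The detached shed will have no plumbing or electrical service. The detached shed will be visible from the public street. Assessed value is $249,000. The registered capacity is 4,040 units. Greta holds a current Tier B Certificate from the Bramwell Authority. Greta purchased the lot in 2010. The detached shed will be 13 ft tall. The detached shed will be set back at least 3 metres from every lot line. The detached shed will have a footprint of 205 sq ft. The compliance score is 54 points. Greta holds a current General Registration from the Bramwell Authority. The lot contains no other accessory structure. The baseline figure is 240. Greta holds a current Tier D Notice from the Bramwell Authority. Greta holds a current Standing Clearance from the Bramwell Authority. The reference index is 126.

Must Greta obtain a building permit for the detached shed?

No — exception (a) applies; Greta does not need a building permit.

Exception (a): assessed value is $249,000, under the $279,000 limit; there is no plumbing or electrical service — every condition holds. Considering the limiting provisions: (e) is triggered (a current Tier B Certificate is held), but is itself disapplied by (f): (f) applies — a current Tier D Notice is held. (g) is triggered (a current Standing Clearance is held), but is displaced by (h): (h) operates against (g): the reference index is 126, below the 150 limit. (i) would limit (h) — the lot is in a historic district — but (j) sets (i) aside: (j) operates against (i): a current General Registration is held. (k) is not triggered (the registered capacity is 4,040 units, not under 3,560 units), so (j) stands. Exception (a) stands.
Exception (b) fails — the structure's footprint is 205 sq ft, not less than 190 sq ft.
Exception (c) fails — the Tier G Clearance is not current.
Exception (d): the baseline figure is 240, under the 249 limit; the lot has no other accessory structure; a current Standing Declaration is held — every condition holds. But: (n) is engaged — a home-based business operates on the lot. So (d) is unavailable.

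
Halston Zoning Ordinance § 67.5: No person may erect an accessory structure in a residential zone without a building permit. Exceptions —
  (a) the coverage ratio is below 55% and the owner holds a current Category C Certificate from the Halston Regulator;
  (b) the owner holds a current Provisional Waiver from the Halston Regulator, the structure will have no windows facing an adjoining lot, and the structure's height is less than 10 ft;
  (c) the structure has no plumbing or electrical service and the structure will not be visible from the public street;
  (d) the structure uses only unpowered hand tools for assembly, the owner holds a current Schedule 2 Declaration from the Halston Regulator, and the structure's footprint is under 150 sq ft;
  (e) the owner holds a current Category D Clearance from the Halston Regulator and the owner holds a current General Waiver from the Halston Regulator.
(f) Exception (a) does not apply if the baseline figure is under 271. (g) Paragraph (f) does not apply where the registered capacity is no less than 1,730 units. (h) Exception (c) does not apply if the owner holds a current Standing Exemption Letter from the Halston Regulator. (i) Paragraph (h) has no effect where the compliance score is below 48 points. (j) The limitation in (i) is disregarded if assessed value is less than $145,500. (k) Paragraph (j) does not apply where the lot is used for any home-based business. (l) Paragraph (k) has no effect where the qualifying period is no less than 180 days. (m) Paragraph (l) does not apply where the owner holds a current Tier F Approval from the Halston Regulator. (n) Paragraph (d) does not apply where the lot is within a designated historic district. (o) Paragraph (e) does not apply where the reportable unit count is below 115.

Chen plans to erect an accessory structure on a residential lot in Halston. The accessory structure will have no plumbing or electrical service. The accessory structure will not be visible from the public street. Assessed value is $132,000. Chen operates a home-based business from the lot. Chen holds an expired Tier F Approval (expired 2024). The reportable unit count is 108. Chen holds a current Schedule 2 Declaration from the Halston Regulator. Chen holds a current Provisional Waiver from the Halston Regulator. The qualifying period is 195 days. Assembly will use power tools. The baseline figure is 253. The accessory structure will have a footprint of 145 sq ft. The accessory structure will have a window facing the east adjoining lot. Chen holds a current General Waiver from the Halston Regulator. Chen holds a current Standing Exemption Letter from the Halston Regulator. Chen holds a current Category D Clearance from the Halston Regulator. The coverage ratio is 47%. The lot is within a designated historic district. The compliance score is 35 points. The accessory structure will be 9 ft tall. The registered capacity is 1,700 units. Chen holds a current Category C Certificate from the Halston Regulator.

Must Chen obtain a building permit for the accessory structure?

Yes — Chen must obtain a building permit.

Exception (a)'s conditions are all satisfied: the coverage ratio is 47%, below the 55% limit; a current Category C Certificate is held. But applying paragraphs (f)–(g): (f) applies — the baseline figure is 253, under the 271 limit. (g), which would lift (f), is inapplicable — the registered capacity is 1,700 units, short of 1,730 units. (a) is therefore removed.
Exception (b) does not apply: a window faces an adjoining lot.
All of (c)'s requirements are met (there is no plumbing or electrical service; the structure will not be visible from the street). However, paragraphs (h)–(m) must be considered: (h) operates against (c): a current Standing Exemption Letter is held. (i) operates (the compliance score is 35 points, below the 48 points limit), but yields to (j): (j) is engaged — assessed value is $132,000, less than the $145,500 limit. (k) is engaged (a home-based business operates on the lot), but is set aside by (l): (l) operates against (k): the qualifying period is 195 days, meeting the 180 days threshold. (m) does not operate here (there is no Tier F Approval in force), so (l) stands. (c) is therefore removed.
Exception (d) requires that the structure uses only unpowered hand tools for assembly; but assembly uses power tools, so (d) is unavailable.
Exception (e): a current Category D Clearance is held; a current General Waiver is held — every condition holds. But applying paragraph (o): (o) applies — the reportable unit count is 108, below the 115 limit. So (e) is unavailable.
No exception displaces § 67.5.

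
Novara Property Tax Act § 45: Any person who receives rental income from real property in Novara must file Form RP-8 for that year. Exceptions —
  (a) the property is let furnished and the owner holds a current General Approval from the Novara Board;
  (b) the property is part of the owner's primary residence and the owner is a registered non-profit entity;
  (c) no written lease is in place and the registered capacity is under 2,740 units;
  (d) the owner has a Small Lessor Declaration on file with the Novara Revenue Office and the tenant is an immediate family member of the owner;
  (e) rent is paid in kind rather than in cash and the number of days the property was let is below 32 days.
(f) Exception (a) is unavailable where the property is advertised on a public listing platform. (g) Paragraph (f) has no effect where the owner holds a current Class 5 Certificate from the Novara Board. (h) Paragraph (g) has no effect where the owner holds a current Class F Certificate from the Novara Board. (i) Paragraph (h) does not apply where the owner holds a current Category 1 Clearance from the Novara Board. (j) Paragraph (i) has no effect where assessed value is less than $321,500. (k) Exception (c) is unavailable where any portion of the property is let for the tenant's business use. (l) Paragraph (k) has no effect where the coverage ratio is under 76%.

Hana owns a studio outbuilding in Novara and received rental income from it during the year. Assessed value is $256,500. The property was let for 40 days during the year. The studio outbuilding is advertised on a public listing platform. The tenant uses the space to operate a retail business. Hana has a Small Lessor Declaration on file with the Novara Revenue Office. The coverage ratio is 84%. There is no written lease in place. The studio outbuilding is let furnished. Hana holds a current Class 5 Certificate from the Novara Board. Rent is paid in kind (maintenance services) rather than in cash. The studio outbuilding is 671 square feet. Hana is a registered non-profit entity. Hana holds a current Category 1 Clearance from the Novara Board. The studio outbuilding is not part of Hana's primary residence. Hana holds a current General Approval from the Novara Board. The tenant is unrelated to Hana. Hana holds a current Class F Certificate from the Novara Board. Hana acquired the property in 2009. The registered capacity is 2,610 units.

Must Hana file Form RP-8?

Exception (a)'s conditions are all satisfied: the property is let furnished; a current General Approval is held. Turning to paragraphs (f)–(j): (f) operates against (a): the property is publicly advertised. (g) is engaged (a current Class 5 Certificate is held), but is overridden by (h): (h) is triggered — a current Class F Certificate is held. (i) is triggered (a current Category 1 Clearance is held), but yields to (j): (j) operates — assessed value is $256,500, less than the $321,500 limit. So (a) is unavailable.
Exception (b) does not apply: the studio outbuilding is not part of the primary residence.
Exception (c)'s conditions are all satisfied: there is no written lease; the registered capacity is 2,610 units, under the 2,740 units limit. But: (k) operates against (c): the space is let for business use. (l), which would lift (k), does not operate here — the coverage ratio is 84%, not under 76%. Exception (c) does not apply.
Exception (d) does not apply: the tenant is unrelated to the owner.
Exception (e) requires that the number of days the property was let is below 32 days; but the number of days the property was let is 40 days, not below 32 days, so (e) is unavailable.
None of the exceptions is available; § 45 applies in full.

Yes — Hana must file Form RP-8.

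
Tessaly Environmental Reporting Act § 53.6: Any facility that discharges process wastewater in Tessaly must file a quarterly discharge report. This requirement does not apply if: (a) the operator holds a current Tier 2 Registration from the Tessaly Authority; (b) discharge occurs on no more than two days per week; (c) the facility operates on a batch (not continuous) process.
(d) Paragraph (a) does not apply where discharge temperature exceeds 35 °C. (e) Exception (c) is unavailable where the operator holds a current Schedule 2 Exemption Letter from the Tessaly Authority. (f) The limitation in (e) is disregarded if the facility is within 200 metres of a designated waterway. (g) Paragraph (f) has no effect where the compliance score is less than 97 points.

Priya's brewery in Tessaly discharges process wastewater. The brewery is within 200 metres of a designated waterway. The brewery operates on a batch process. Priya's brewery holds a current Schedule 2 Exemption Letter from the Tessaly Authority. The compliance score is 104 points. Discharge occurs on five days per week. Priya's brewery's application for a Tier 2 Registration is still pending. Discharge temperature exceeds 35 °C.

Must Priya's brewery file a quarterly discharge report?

No — exception (c) applies; Priya's brewery is not required to file a quarterly discharge report.

Exception (a) does not apply: the Tier 2 Registration is not current.
Exception (b) fails — discharge occurs on five days per week.
Exception (c): the facility operates on a batch process — every condition holds. Considering the limiting provisions: (e) would limit (c) — a current Schedule 2 Exemption Letter is held — but (f) sets (e) aside: (f) operates against (e): the brewery is within 200 m of a designated waterway. (g), which would lift (f), is not engaged — the compliance score is 104 points, not less than 97 points. Exception (c) stands.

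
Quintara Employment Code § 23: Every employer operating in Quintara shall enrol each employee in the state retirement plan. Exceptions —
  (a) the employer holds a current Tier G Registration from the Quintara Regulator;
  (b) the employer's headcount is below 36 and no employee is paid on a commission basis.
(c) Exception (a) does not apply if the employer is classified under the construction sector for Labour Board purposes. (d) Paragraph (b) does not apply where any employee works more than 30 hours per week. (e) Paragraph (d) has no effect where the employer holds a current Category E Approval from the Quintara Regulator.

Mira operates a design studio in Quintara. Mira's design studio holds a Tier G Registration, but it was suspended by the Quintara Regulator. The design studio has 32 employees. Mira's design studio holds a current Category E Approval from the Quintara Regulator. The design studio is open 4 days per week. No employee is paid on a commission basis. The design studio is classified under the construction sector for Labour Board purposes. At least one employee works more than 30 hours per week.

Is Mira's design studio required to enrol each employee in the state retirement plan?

Exception (a) requires that the employer holds a current Tier G Registration from the Quintara Regulator; but no current Tier G Registration is held, so (a) is unavailable.
Exception (b)'s conditions are all satisfied: the employer's headcount is 32, below the 36 limit; no employee is paid on commission. Considering the limiting provisions: (d) would limit (b) — at least one employee exceeds 30 hours/week — but (e) sets (d) aside: (e) operates against (d): a current Category E Approval is held. Exception (b) stands.

No — exception (b) applies; Mira's design studio is not required to enrol each employee in the state retirement plan.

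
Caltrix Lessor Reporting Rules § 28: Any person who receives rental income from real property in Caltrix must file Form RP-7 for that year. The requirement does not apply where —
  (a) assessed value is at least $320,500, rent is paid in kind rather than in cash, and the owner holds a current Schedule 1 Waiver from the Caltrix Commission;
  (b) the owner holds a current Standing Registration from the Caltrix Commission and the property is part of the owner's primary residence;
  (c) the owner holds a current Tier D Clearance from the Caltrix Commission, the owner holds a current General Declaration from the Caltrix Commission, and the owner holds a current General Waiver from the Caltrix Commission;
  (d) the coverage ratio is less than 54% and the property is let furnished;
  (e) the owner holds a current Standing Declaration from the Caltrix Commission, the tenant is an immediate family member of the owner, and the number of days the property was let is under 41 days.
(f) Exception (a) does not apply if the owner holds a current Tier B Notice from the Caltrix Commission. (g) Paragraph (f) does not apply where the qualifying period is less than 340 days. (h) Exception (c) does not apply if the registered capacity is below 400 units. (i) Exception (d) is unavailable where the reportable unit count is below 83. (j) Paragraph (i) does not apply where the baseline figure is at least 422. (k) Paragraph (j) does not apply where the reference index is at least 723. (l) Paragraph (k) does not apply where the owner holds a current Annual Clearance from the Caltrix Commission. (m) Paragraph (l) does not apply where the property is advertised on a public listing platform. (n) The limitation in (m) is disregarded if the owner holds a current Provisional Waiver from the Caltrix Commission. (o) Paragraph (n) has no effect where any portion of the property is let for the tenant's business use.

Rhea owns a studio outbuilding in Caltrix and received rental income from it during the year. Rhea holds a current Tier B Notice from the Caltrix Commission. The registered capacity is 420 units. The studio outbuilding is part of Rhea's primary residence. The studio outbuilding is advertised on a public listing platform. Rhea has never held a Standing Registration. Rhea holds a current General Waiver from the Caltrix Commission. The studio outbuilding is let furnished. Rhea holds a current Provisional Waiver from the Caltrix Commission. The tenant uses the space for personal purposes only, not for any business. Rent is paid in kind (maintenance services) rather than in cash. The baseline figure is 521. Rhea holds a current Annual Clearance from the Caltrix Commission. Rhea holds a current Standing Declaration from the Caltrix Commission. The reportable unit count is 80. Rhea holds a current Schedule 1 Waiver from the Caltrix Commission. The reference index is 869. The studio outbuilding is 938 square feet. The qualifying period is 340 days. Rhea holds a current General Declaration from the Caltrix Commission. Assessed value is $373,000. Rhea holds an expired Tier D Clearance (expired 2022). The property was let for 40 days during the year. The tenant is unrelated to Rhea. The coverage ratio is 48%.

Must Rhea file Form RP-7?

All of (a)'s requirements are met (assessed value is $373,000, meeting the $320,500 threshold; rent is paid in kind; a current Schedule 1 Waiver is held). However, paragraphs (f)–(g) must be considered: (f) is triggered — a current Tier B Notice is held. (g), which would lift (f), is not engaged — the qualifying period is 340 days, not less than 340 days. Exception (a) does not apply.
Exception (b) does not apply: no current Standing Registration is held.
Exception (c) fails — the Tier D Clearance is not current.
Exception (d): the coverage ratio is 48%, less than the 54% limit; the property is let furnished — every condition holds. As to paragraphs (i)–(o): (i) is engaged (the reportable unit count is 80, below the 83 limit), but is overridden by (j): (j) operates against (i): the baseline figure is 521, meeting the 422 threshold. (k) would limit (j) — the reference index is 869, meeting the 723 threshold — but (l) sets (k) aside: (l) operates against (k): a current Annual Clearance is held. (m) is triggered (the property is publicly advertised), but yields to (n): (n) operates against (m): a current Provisional Waiver is held. (o), which would lift (n), does not operate here — the space is used for personal purposes only. So (d) applies.
Exception (e) does not apply: the tenant is unrelated to the owner.

No — exception (d) applies; Rhea is not required to file Form RP-7.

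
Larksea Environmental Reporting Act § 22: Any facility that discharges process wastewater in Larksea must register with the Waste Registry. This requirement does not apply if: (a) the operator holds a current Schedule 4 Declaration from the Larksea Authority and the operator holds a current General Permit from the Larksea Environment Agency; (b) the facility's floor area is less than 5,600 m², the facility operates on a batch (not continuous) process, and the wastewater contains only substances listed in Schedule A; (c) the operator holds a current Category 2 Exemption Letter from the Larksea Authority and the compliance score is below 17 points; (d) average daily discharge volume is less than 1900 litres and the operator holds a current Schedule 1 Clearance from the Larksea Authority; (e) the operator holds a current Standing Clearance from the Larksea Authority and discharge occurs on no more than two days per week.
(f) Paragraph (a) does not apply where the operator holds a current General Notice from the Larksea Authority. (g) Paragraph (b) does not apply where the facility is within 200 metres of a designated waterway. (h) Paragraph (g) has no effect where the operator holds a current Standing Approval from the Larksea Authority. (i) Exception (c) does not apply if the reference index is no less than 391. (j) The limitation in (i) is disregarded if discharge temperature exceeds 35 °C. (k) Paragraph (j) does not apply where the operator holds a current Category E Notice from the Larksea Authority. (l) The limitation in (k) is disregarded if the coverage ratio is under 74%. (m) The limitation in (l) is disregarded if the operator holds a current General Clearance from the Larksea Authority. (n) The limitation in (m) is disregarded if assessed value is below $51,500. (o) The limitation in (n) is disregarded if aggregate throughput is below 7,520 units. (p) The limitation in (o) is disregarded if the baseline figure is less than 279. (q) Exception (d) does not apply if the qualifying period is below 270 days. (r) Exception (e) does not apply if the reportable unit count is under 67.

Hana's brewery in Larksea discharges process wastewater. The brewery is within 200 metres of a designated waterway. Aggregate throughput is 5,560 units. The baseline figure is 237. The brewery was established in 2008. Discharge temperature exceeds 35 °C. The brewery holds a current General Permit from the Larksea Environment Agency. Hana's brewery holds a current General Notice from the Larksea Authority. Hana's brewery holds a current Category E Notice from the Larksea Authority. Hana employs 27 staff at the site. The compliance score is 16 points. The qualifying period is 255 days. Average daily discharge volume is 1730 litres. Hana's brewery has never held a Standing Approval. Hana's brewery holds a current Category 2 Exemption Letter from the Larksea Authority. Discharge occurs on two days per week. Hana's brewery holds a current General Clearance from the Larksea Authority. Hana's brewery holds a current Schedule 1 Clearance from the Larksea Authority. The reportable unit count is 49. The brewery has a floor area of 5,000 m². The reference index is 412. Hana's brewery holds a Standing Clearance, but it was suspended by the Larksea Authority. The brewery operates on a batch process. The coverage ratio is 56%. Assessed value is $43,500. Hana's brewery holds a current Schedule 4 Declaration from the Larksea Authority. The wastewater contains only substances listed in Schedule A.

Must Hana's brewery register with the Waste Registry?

Exception (a): a current Schedule 4 Declaration is held; a current General Permit is held — every condition holds. However, paragraph (f) must be considered: (f) operates — a current General Notice is held. (a) is therefore removed.
Exception (b)'s conditions are all satisfied: the facility's floor area is 5,000 m², less than the 5,600 m² limit; the facility operates on a batch process; the wastewater is Schedule-A-only. But applying paragraphs (g)–(h): (g) operates against (b): the brewery is within 200 m of a designated waterway. (h) is not triggered (the Standing Approval is not current), so (g) stands. (b) is therefore removed.
Exception (c)'s conditions are all satisfied: a current Category 2 Exemption Letter is held; the compliance score is 16 points, below the 17 points limit. Under paragraphs (i)–(p): (i) would limit (c) — the reference index is 412, meeting the 391 threshold — but (j) sets (i) aside: (j) operates against (i): discharge temperature exceeds 35 °C. (k) is triggered (a current Category E Notice is held), but is displaced by (l): (l) operates against (k): the coverage ratio is 56%, under the 74% limit. (m) is triggered (a current General Clearance is held), but yields to (n): (n) operates against (m): assessed value is $43,500, below the $51,500 limit. (o) operates (aggregate throughput is 5,560 units, below the 7,520 units limit), but is set aside by (p): (p) operates against (o): the baseline figure is 237, less than the 279 limit. (c) remains available.
Exception (d)'s conditions are all satisfied: average daily discharge volume is 1730 litres, less than the 1900 litres limit; a current Schedule 1 Clearance is held. Turning to paragraph (q): (q) operates — the qualifying period is 255 days, below the 270 days limit. Exception (d) does not apply.
Exception (e) fails — the Standing Clearance is not current.

No — exception (c) applies; Hana's brewery is not required to register with the Waste Registry.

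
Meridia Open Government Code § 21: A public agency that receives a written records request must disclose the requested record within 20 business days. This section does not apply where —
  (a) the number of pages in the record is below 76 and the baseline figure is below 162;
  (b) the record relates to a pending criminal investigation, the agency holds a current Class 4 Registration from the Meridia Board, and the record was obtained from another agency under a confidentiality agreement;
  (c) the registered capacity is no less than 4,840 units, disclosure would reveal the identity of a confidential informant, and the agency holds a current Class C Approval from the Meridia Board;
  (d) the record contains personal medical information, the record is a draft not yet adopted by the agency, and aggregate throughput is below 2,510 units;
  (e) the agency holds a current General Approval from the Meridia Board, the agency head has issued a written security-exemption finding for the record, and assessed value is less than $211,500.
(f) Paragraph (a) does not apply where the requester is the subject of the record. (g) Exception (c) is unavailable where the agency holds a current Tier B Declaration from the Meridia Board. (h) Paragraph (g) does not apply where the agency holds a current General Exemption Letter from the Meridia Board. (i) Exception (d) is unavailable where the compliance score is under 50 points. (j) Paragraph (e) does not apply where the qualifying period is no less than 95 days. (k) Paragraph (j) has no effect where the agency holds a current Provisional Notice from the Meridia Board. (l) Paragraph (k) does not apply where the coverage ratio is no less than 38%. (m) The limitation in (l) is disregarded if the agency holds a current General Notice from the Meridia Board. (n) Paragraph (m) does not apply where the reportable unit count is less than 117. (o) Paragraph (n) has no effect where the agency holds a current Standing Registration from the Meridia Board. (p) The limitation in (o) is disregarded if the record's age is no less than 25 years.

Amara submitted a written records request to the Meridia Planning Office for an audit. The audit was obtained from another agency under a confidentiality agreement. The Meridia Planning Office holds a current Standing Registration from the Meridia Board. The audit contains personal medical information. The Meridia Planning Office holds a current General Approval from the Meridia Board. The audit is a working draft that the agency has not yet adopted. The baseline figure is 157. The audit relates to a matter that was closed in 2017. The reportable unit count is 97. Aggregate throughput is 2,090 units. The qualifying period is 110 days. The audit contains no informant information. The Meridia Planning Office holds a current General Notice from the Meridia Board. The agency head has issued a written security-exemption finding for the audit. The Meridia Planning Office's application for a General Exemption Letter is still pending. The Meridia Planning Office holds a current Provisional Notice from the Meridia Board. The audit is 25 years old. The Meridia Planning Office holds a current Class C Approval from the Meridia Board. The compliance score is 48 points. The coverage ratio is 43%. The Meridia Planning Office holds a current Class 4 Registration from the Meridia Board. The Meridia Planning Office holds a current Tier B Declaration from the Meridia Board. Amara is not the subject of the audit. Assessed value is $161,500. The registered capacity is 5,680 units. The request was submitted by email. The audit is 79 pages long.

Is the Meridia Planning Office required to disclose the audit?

Yes — the Meridia Planning Office must disclose the audit.

Exception (a) does not apply: the number of pages in the record is 79, not below 76.
Exception (b) requires that the record relates to a pending criminal investigation; but the audit relates to a closed matter, so (b) is unavailable.
Exception (c) requires that disclosure would reveal the identity of a confidential informant; but the audit contains no informant information, so (c) is unavailable.
Exception (d): the audit contains personal medical information; the audit is an unadopted draft; aggregate throughput is 2,090 units, below the 2,510 units limit — every condition holds. But applying paragraph (i): (i) operates against (d): the compliance score is 48 points, under the 50 points limit. Exception (d) does not apply.
All of (e)'s requirements are met (a current General Approval is held; a written security-exemption finding has been issued; assessed value is $161,500, less than the $211,500 limit). Turning to paragraphs (j)–(p): (j) applies — the qualifying period is 110 days, meeting the 95 days threshold. (k) would limit (j) — a current Provisional Notice is held — but (l) sets (k) aside: (l) operates against (k): the coverage ratio is 43%, meeting the 38% threshold. (m) would limit (l) — a current General Notice is held — but (n) sets (m) aside: (n) operates against (m): the reportable unit count is 97, less than the 117 limit. (o) applies (a current Standing Registration is held), but is displaced by (p): (p) operates against (o): the record's age is 25 years, meeting the 25 years threshold. (e) is therefore removed.
None of the exceptions is available; § 21 applies in full.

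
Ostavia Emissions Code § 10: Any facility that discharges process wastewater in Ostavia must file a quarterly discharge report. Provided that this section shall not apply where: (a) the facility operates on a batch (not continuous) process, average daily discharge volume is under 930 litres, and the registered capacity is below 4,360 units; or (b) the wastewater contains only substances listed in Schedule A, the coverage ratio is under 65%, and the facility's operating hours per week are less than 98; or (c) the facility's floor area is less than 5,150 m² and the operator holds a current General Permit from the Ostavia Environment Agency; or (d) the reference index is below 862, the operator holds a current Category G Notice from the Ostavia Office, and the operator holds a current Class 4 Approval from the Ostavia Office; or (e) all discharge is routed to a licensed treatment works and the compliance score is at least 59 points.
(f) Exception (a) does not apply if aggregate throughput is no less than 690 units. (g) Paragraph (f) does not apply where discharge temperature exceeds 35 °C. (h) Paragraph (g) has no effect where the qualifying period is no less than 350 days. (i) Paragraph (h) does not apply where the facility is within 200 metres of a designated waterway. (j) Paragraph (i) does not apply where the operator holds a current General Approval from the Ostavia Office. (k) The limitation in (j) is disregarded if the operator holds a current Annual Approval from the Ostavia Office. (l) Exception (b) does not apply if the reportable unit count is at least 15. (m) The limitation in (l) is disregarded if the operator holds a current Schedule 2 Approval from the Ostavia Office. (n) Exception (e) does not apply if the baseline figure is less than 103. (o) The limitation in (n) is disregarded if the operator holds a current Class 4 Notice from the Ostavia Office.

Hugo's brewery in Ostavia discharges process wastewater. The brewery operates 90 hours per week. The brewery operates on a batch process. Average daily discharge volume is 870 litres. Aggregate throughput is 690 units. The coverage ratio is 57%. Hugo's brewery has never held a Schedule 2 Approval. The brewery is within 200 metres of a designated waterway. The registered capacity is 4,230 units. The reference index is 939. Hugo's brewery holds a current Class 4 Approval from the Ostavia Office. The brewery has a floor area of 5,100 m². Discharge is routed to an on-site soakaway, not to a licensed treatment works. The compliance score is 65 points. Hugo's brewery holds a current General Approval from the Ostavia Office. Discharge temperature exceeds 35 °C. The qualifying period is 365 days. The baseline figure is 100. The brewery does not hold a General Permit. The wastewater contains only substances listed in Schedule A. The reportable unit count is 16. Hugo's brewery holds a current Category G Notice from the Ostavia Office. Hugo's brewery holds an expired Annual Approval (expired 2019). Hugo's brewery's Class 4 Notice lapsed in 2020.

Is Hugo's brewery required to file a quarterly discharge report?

All of (a)'s requirements are met (the facility operates on a batch process; average daily discharge volume is 870 litres, under the 930 litres limit; the registered capacity is 4,230 units, below the 4,360 units limit). Turning to paragraphs (f)–(k): (f) applies — aggregate throughput is 690 units, meeting the 690 units threshold. (g) would limit (f) — discharge temperature exceeds 35 °C — but (h) sets (g) aside: (h) operates — the qualifying period is 365 days, meeting the 350 days threshold. (i) is engaged (the brewery is within 200 m of a designated waterway), but is displaced by (j): (j) operates against (i): a current General Approval is held. (k), which would lift (j), is not engaged — there is no Annual Approval in force. So (a) is unavailable.
Exception (b): the wastewater is Schedule-A-only; the coverage ratio is 57%, under the 65% limit; the facility's operating hours per week are 90, less than the 98 limit — every condition holds. But applying paragraphs (l)–(m): (l) operates against (b): the reportable unit count is 16, meeting the 15 threshold. (m), which would lift (l), is inapplicable — the Schedule 2 Approval is not current. So (b) is unavailable.
Exception (c) fails — no General Permit is held.
Exception (d) fails — the reference index is 939, not below 862.
Exception (e) requires that all discharge is routed to a licensed treatment works; but discharge is not routed to a licensed treatment works, so (e) is unavailable.
None of the exceptions is available; § 10 applies in full.

Yes — Hugo's brewery must file a quarterly discharge report.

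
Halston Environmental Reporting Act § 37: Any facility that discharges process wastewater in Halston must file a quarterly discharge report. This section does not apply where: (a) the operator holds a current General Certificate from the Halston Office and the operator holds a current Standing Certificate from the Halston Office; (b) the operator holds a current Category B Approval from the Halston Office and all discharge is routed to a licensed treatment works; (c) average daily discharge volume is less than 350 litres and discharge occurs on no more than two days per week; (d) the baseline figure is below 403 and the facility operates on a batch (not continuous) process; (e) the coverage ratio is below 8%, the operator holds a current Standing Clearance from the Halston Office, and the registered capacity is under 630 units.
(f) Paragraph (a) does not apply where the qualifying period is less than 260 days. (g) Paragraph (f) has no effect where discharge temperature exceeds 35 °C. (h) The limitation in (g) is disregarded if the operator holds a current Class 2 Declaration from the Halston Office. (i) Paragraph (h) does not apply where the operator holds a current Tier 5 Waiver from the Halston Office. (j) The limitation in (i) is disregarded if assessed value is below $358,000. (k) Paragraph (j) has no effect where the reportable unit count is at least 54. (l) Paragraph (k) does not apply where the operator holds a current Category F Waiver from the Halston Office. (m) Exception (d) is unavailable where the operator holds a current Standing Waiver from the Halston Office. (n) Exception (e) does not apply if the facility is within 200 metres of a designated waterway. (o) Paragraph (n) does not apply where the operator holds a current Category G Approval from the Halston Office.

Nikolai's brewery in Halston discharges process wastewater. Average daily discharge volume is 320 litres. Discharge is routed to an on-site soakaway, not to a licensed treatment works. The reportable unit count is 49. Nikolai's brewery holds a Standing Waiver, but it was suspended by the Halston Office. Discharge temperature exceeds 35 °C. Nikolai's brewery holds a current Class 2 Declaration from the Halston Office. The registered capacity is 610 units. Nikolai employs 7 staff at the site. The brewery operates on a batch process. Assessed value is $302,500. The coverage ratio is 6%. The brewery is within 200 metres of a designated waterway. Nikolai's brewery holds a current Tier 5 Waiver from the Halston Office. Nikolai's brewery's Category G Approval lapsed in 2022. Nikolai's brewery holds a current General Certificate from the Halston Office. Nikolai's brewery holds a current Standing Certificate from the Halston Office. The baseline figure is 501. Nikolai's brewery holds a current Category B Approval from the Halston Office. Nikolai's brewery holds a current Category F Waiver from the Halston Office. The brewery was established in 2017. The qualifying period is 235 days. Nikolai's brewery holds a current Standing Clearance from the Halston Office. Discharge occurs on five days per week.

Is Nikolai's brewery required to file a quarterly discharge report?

Exception (a)'s conditions are all satisfied: a current General Certificate is held; a current Standing Certificate is held. But applying paragraphs (f)–(l): (f) operates against (a): the qualifying period is 235 days, less than the 260 days limit. (g) applies (discharge temperature exceeds 35 °C), but yields to (h): (h) is engaged — a current Class 2 Declaration is held. (i) would limit (h) — a current Tier 5 Waiver is held — but (j) sets (i) aside: (j) operates against (i): assessed value is $302,500, below the $358,000 limit. (k) does not operate here (the reportable unit count is 49, short of 54), so (j) stands. (a) is therefore removed.
Exception (b) requires that all discharge is routed to a licensed treatment works; but discharge is not routed to a licensed treatment works, so (b) is unavailable.
Exception (c) does not apply: discharge occurs on five days per week.
Exception (d) fails — the baseline figure is 501, not below 403.
Exception (e)'s conditions are all satisfied: the coverage ratio is 6%, below the 8% limit; a current Standing Clearance is held; the registered capacity is 610 units, under the 630 units limit. But applying paragraphs (n)–(o): (n) applies — the brewery is within 200 m of a designated waterway. (o), which would lift (n), is inapplicable — there is no Category G Approval in force. So (e) is unavailable.
No exception is made out. Nikolai's brewery falls within the general rule.

Yes — Nikolai's brewery must file a quarterly discharge report.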